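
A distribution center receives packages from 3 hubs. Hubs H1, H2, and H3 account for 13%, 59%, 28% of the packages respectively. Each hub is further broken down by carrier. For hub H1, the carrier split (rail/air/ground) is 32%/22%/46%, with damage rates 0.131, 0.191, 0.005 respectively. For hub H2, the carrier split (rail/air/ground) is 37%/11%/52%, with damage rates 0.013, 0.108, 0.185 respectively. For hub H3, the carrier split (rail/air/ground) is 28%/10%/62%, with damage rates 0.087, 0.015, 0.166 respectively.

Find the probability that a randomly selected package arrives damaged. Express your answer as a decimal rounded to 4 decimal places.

P(D) ≈ 0.1139

P(D|H1) = 0.32·0.131 + 0.22·0.191 + 0.46·0.005 = 0.04192 + 0.04202 + 0.0023 = 0.08624
P(D|H2) = 0.37·0.013 + 0.11·0.108 + 0.52·0.185 = 0.00481 + 0.01188 + 0.0962 = 0.11289
P(D|H3) = 0.28·0.087 + 0.1·0.015 + 0.62·0.166 = 0.02436 + 0.0015 + 0.10292 = 0.12878
Then overall,
P(D) = 0.13·0.08624 + 0.59·0.11289 + 0.28·0.12878
      = 0.0112112 + 0.0666051 + 0.0360584 = 0.1138747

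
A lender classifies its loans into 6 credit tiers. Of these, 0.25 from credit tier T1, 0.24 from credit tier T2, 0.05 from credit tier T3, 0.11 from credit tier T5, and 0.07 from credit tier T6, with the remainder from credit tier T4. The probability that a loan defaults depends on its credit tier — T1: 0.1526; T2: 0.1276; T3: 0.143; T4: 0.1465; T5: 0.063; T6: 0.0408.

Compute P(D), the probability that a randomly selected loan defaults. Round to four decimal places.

P(T4) = 1 − (0.25 + 0.24 + 0.05 + 0.11 + 0.07) = 0.28.
Summing over the partition,
P(D) = P(D|T1)·P(T1) + P(D|T2)·P(T2) + P(D|T3)·P(T3) + P(D|T4)·P(T4) + P(D|T5)·P(T5) + P(D|T6)·P(T6)
      = 0.1526·0.25 + 0.1276·0.24 + 0.143·0.05 + 0.1465·0.28 + 0.063·0.11 + 0.0408·0.07
      = 0.03815 + 0.030624 + 0.00715 + 0.04102 + 0.00693 + 0.002856 = 0.12673

P(D) ≈ 0.1267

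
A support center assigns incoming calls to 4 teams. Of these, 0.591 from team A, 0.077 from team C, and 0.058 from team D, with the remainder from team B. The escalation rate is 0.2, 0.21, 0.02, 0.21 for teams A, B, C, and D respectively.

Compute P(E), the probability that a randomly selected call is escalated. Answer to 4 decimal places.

P(B) = 1 − (0.591 + 0.077 + 0.058) = 0.274.
By the law of total probability,
P(E) = P(E|A)·P(A) + P(E|B)·P(B) + P(E|C)·P(C) + P(E|D)·P(D)
      = 0.2·0.591 + 0.21·0.274 + 0.02·0.077 + 0.21·0.058
      = 0.1182 + 0.05754 + 0.00154 + 0.01218 = 0.18946

P(E) ≈ 0.1895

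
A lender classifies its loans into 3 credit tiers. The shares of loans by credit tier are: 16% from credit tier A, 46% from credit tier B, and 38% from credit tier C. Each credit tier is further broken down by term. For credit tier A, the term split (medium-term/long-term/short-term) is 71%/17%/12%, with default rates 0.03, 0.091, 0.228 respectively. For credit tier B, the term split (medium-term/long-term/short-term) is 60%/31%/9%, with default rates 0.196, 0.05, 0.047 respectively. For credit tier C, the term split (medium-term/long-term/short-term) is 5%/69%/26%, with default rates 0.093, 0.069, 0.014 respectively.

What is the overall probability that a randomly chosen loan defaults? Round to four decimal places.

P(D|A) = 0.71·0.03 + 0.17·0.091 + 0.12·0.228 = 0.0213 + 0.01547 + 0.02736 = 0.06413
P(D|B) = 0.6·0.196 + 0.31·0.05 + 0.09·0.047 = 0.1176 + 0.0155 + 0.00423 = 0.13733
P(D|C) = 0.05·0.093 + 0.69·0.069 + 0.26·0.014 = 0.00465 + 0.04761 + 0.00364 = 0.0559
Then overall,
P(D) = 0.16·0.06413 + 0.46·0.13733 + 0.38·0.0559
      = 0.0102608 + 0.0631718 + 0.021242 = 0.0946746

0.0947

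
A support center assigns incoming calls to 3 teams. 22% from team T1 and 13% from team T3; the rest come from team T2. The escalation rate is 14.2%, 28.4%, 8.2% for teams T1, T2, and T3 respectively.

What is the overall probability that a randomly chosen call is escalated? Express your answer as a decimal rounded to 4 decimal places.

P(T2) = 1 − (0.22 + 0.13) = 0.65.
P(E) = P(E|T1)·P(T1) + P(E|T2)·P(T2) + P(E|T3)·P(T3)
      = 0.142·0.22 + 0.284·0.65 + 0.082·0.13
      = 0.03124 + 0.1846 + 0.01066 = 0.2265

P(E) ≈ 0.2265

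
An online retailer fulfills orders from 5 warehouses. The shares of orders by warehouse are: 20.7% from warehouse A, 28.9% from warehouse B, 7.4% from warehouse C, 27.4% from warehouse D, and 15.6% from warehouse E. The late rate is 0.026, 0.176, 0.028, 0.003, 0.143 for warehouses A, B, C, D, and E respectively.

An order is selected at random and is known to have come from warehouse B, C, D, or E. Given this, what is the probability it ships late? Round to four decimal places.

Let S = {B, C, D, E}.
P(S) = 0.289 + 0.074 + 0.274 + 0.156 = 0.793.
P(L ∩ S) = 0.176·0.289 + 0.028·0.074 + 0.003·0.274 + 0.143·0.156 = 0.050864 + 0.002072 + 0.000822 + 0.022308 = 0.076066.
P(L | S) = 0.076066 / 0.793 = 0.095922…

P(L|S) ≈ 0.0959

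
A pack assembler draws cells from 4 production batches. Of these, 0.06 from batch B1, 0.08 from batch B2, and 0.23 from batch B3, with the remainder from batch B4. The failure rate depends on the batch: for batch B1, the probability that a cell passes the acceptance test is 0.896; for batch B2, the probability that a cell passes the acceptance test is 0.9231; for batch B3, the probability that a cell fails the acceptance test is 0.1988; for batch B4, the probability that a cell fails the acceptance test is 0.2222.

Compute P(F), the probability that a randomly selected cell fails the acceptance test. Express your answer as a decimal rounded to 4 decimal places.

P(B4) = 1 − (0.06 + 0.08 + 0.23) = 0.63.
P(F|B1) = 1 − 0.896 = 0.104.
P(F|B2) = 1 − 0.9231 = 0.0769.
P(F) = P(F|B1)·P(B1) + P(F|B2)·P(B2) + P(F|B3)·P(B3) + P(F|B4)·P(B4)
      = 0.104·0.06 + 0.0769·0.08 + 0.1988·0.23 + 0.2222·0.63
      = 0.00624 + 0.006152 + 0.045724 + 0.139986 = 0.198102

0.1981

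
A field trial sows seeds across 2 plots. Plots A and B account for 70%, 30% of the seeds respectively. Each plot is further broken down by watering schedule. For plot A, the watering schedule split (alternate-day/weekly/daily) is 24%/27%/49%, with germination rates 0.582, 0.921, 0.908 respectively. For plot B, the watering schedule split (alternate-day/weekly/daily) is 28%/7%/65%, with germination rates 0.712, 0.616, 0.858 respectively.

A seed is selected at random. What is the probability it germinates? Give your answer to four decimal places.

0.8233

P(G|A) = 0.24·0.582 + 0.27·0.921 + 0.49·0.908 = 0.13968 + 0.24867 + 0.44492 = 0.83327
P(G|B) = 0.28·0.712 + 0.07·0.616 + 0.65·0.858 = 0.19936 + 0.04312 + 0.5577 = 0.80018
Then overall,
P(G) = 0.7·0.83327 + 0.3·0.80018
      = 0.583289 + 0.240054 = 0.823343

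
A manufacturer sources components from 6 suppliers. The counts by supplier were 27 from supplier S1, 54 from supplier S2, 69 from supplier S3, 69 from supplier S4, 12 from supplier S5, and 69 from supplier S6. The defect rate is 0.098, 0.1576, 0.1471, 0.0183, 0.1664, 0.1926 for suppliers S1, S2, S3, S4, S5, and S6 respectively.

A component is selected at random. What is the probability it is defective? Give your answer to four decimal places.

Total: 27 + 54 + 69 + 69 + 12 + 69 = 300.
P(S1) = 27/300 = 0.09. P(S2) = 54/300 = 0.18. P(S3) = 69/300 = 0.23. P(S4) = 69/300 = 0.23. P(S5) = 12/300 = 0.04. P(S6) = 69/300 = 0.23.
By the law of total probability,
P(D) = P(D|S1)·P(S1) + P(D|S2)·P(S2) + P(D|S3)·P(S3) + P(D|S4)·P(S4) + P(D|S5)·P(S5) + P(D|S6)·P(S6)
      = 0.098·0.09 + 0.1576·0.18 + 0.1471·0.23 + 0.0183·0.23 + 0.1664·0.04 + 0.1926·0.23
      = 0.00882 + 0.028368 + 0.033833 + 0.004209 + 0.006656 + 0.044298 = 0.126184

0.1262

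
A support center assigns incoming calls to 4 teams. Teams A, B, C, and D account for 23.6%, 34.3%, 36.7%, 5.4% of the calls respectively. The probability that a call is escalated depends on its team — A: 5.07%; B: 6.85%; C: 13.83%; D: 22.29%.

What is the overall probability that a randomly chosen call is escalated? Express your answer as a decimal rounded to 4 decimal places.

P(E) ≈ 0.0983

P(E) = P(E|A)·P(A) + P(E|B)·P(B) + P(E|C)·P(C) + P(E|D)·P(D)
      = 0.0507·0.236 + 0.0685·0.343 + 0.1383·0.367 + 0.2229·0.054
      = 0.0119652 + 0.0234955 + 0.0507561 + 0.0120366 = 0.0982534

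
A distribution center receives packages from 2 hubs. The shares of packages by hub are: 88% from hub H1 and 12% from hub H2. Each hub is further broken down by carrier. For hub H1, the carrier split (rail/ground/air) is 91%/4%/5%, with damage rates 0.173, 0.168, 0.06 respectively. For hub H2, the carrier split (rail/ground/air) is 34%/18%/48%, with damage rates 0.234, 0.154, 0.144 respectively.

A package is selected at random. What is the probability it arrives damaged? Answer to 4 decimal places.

0.1683

P(D|H1) = 0.91·0.173 + 0.04·0.168 + 0.05·0.06 = 0.15743 + 0.00672 + 0.003 = 0.16715
P(D|H2) = 0.34·0.234 + 0.18·0.154 + 0.48·0.144 = 0.07956 + 0.02772 + 0.06912 = 0.1764
By total probability over the outer partition,
P(D) = 0.88·0.16715 + 0.12·0.1764
      = 0.147092 + 0.021168 = 0.16826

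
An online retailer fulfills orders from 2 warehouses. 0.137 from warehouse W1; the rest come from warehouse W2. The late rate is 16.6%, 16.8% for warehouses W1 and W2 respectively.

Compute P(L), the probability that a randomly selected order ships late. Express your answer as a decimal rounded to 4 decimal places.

0.1677

P(W2) = 1 − (0.137) = 0.863.
Using total probability over the partition,
P(L) = P(L|W1)·P(W1) + P(L|W2)·P(W2)
      = 0.166·0.137 + 0.168·0.863
      = 0.022742 + 0.144984 = 0.167726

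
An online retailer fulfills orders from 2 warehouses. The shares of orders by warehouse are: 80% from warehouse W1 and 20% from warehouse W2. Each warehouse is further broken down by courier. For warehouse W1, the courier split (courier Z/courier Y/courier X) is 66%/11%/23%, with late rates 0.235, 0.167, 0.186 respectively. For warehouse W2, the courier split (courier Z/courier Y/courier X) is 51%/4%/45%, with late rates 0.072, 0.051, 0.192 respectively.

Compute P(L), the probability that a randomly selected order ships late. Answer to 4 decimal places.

P(L|W1) = 0.66·0.235 + 0.11·0.167 + 0.23·0.186 = 0.1551 + 0.01837 + 0.04278 = 0.21625
P(L|W2) = 0.51·0.072 + 0.04·0.051 + 0.45·0.192 = 0.03672 + 0.00204 + 0.0864 = 0.12516
By total probability over the outer partition,
P(L) = 0.8·0.21625 + 0.2·0.12516
      = 0.173 + 0.025032 = 0.198032

0.1980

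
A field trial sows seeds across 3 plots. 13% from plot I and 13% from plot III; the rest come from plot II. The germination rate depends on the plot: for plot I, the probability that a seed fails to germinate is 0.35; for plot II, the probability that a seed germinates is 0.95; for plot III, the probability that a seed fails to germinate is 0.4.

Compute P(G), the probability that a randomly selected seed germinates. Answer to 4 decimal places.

0.8655

P(II) = 1 − (0.13 + 0.13) = 0.74.
P(G|I) = 1 − 0.35 = 0.65.
P(G|III) = 1 − 0.4 = 0.6.
P(G) = P(G|I)·P(I) + P(G|II)·P(II) + P(G|III)·P(III)
      = 0.65·0.13 + 0.95·0.74 + 0.6·0.13
      = 0.0845 + 0.703 + 0.078 = 0.8655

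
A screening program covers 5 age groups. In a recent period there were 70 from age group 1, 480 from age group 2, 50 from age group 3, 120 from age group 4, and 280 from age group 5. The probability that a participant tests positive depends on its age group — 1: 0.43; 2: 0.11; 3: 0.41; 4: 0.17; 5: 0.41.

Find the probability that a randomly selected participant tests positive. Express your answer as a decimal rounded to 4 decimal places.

0.2386

Total: 70 + 480 + 50 + 120 + 280 = 1000.
P(1) = 70/1000 = 0.07. P(2) = 480/1000 = 0.48. P(3) = 50/1000 = 0.05. P(4) = 120/1000 = 0.12. P(5) = 280/1000 = 0.28.
P(T) = P(T|1)·P(1) + P(T|2)·P(2) + P(T|3)·P(3) + P(T|4)·P(4) + P(T|5)·P(5)
      = 0.43·0.07 + 0.11·0.48 + 0.41·0.05 + 0.17·0.12 + 0.41·0.28
      = 0.0301 + 0.0528 + 0.0205 + 0.0204 + 0.1148 = 0.2386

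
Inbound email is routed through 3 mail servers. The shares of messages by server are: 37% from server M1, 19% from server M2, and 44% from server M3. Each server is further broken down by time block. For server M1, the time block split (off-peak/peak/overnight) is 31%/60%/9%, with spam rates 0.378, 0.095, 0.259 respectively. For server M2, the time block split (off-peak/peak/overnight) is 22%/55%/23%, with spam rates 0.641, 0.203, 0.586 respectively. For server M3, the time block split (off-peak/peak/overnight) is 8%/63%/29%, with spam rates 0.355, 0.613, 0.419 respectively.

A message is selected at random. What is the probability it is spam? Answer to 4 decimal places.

P(S) ≈ 0.3826

P(S|M1) = 0.31·0.378 + 0.6·0.095 + 0.09·0.259 = 0.11718 + 0.057 + 0.02331 = 0.19749
P(S|M2) = 0.22·0.641 + 0.55·0.203 + 0.23·0.586 = 0.14102 + 0.11165 + 0.13478 = 0.38745
P(S|M3) = 0.08·0.355 + 0.63·0.613 + 0.29·0.419 = 0.0284 + 0.38619 + 0.12151 = 0.5361
By total probability over the outer partition,
P(S) = 0.37·0.19749 + 0.19·0.38745 + 0.44·0.5361
      = 0.0730713 + 0.0736155 + 0.235884 = 0.3825708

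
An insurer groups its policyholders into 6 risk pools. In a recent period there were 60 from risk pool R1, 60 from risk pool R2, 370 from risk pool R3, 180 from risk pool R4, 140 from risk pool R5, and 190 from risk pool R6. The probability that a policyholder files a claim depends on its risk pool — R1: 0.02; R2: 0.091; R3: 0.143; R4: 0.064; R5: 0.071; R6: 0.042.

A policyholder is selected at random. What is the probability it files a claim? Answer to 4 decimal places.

Total: 60 + 60 + 370 + 180 + 140 + 190 = 1000.
P(R1) = 60/1000 = 0.06. P(R2) = 60/1000 = 0.06. P(R3) = 370/1000 = 0.37. P(R4) = 180/1000 = 0.18. P(R5) = 140/1000 = 0.14. P(R6) = 190/1000 = 0.19.
P(C) = P(C|R1)·P(R1) + P(C|R2)·P(R2) + P(C|R3)·P(R3) + P(C|R4)·P(R4) + P(C|R5)·P(R5) + P(C|R6)·P(R6)
      = 0.02·0.06 + 0.091·0.06 + 0.143·0.37 + 0.064·0.18 + 0.071·0.14 + 0.042·0.19
      = 0.0012 + 0.00546 + 0.05291 + 0.01152 + 0.00994 + 0.00798 = 0.08901

P(C) ≈ 0.0890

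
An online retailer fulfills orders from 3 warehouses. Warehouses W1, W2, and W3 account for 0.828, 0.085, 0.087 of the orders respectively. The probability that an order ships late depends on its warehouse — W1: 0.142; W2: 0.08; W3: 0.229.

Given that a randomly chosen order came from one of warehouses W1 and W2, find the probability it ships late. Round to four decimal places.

P(L|S) ≈ 0.1362

Let S = {W1, W2}.
P(S) = 0.828 + 0.085 = 0.913.
P(L ∩ S) = 0.142·0.828 + 0.08·0.085 = 0.117576 + 0.0068 = 0.124376.
P(L | S) = 0.124376 / 0.913 = 0.136228…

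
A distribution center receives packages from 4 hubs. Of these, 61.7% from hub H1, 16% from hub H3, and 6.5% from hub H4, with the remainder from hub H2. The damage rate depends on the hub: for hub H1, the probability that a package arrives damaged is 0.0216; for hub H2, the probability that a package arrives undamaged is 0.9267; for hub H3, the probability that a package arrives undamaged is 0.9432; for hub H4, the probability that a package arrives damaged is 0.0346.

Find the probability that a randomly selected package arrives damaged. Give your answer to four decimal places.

P(H2) = 1 − (0.617 + 0.16 + 0.065) = 0.158.
P(D|H2) = 1 − 0.9267 = 0.0733.
P(D|H3) = 1 − 0.9432 = 0.0568.
Summing over the partition,
P(D) = P(D|H1)·P(H1) + P(D|H2)·P(H2) + P(D|H3)·P(H3) + P(D|H4)·P(H4)
      = 0.0216·0.617 + 0.0733·0.158 + 0.0568·0.16 + 0.0346·0.065
      = 0.0133272 + 0.0115814 + 0.009088 + 0.002249 = 0.0362456

P(D) ≈ 0.0362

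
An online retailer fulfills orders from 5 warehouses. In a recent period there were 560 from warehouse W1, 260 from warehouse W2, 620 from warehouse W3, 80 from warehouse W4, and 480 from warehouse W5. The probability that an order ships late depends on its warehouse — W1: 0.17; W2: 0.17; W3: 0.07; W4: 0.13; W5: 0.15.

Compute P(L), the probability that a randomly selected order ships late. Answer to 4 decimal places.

Total: 560 + 260 + 620 + 80 + 480 = 2000.
P(W1) = 560/2000 = 0.28. P(W2) = 260/2000 = 0.13. P(W3) = 620/2000 = 0.31. P(W4) = 80/2000 = 0.04. P(W5) = 480/2000 = 0.24.
P(L) = P(L|W1)·P(W1) + P(L|W2)·P(W2) + P(L|W3)·P(W3) + P(L|W4)·P(W4) + P(L|W5)·P(W5)
      = 0.17·0.28 + 0.17·0.13 + 0.07·0.31 + 0.13·0.04 + 0.15·0.24
      = 0.0476 + 0.0221 + 0.0217 + 0.0052 + 0.036 = 0.1326

P(L) ≈ 0.1326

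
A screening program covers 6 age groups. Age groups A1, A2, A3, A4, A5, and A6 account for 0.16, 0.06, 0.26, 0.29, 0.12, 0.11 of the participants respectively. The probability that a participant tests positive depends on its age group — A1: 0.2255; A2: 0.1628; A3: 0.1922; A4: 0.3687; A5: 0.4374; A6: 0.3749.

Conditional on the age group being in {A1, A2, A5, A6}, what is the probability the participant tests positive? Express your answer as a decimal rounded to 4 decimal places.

Let S = {A1, A2, A5, A6}.
P(S) = 0.16 + 0.06 + 0.12 + 0.11 = 0.45.
P(T ∩ S) = 0.2255·0.16 + 0.1628·0.06 + 0.4374·0.12 + 0.3749·0.11 = 0.03608 + 0.009768 + 0.052488 + 0.041239 = 0.139575.
P(T | S) = 0.139575 / 0.45 = 0.310167…

P(T|S) ≈ 0.3102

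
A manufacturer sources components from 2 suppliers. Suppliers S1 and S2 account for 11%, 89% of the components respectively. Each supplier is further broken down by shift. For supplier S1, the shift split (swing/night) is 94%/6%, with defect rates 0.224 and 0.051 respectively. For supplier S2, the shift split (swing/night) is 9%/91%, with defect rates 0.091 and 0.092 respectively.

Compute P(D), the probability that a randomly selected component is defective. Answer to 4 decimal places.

P(D|S1) = 0.94·0.224 + 0.06·0.051 = 0.21056 + 0.00306 = 0.21362
P(D|S2) = 0.09·0.091 + 0.91·0.092 = 0.00819 + 0.08372 = 0.09191
By total probability over the outer partition,
P(D) = 0.11·0.21362 + 0.89·0.09191
      = 0.0234982 + 0.0817999 = 0.1052981

0.1053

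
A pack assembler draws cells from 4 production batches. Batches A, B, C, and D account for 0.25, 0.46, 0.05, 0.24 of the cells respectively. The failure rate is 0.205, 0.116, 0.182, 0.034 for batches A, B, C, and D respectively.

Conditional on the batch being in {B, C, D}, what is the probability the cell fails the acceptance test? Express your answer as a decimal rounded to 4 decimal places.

0.0942

Let S = {B, C, D}.
P(S) = 0.46 + 0.05 + 0.24 = 0.75.
P(F ∩ S) = 0.116·0.46 + 0.182·0.05 + 0.034·0.24 = 0.05336 + 0.0091 + 0.00816 = 0.07062.
P(F | S) = 0.07062 / 0.75 = 0.094160…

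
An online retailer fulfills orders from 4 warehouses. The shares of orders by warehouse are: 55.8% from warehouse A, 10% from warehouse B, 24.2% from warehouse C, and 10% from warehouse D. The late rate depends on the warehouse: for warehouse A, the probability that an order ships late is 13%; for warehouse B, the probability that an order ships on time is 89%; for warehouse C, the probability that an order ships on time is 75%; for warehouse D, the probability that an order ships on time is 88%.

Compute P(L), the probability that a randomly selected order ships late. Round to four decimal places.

P(L|B) = 1 − 0.89 = 0.11.
P(L|C) = 1 − 0.75 = 0.25.
P(L|D) = 1 − 0.88 = 0.12.
By the law of total probability,
P(L) = P(L|A)·P(A) + P(L|B)·P(B) + P(L|C)·P(C) + P(L|D)·P(D)
      = 0.13·0.558 + 0.11·0.1 + 0.25·0.242 + 0.12·0.1
      = 0.07254 + 0.011 + 0.0605 + 0.012 = 0.15604

P(L) ≈ 0.1560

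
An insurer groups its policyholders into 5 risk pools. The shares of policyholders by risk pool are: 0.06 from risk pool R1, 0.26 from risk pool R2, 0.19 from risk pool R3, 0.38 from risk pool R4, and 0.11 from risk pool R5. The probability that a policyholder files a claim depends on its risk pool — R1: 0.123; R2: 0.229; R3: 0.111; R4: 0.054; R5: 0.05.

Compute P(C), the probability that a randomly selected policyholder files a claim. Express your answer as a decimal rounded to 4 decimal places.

P(C) ≈ 0.1140

P(C) = P(C|R1)·P(R1) + P(C|R2)·P(R2) + P(C|R3)·P(R3) + P(C|R4)·P(R4) + P(C|R5)·P(R5)
      = 0.123·0.06 + 0.229·0.26 + 0.111·0.19 + 0.054·0.38 + 0.05·0.11
      = 0.00738 + 0.05954 + 0.02109 + 0.02052 + 0.0055 = 0.11403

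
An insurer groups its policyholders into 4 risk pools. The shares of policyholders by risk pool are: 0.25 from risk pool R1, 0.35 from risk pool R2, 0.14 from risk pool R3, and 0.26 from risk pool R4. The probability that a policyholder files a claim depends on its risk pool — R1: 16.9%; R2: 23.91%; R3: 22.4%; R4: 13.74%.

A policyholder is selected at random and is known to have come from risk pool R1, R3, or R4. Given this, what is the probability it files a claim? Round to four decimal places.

Let S = {R1, R3, R4}.
P(S) = 0.25 + 0.14 + 0.26 = 0.65.
P(C ∩ S) = 0.169·0.25 + 0.224·0.14 + 0.1374·0.26 = 0.04225 + 0.03136 + 0.035724 = 0.109334.
P(C | S) = 0.109334 / 0.65 = 0.168206…

0.1682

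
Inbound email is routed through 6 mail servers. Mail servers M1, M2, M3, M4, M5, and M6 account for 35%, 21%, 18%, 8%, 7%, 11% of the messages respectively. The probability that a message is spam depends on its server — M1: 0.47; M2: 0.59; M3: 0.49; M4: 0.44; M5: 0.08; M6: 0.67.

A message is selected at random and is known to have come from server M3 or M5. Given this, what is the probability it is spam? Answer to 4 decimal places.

P(S|J) ≈ 0.3752

Let J = {M3, M5}.
P(J) = 0.18 + 0.07 = 0.25.
P(S ∩ J) = 0.49·0.18 + 0.08·0.07 = 0.0882 + 0.0056 = 0.0938.
P(S | J) = 0.0938 / 0.25 = 0.375200…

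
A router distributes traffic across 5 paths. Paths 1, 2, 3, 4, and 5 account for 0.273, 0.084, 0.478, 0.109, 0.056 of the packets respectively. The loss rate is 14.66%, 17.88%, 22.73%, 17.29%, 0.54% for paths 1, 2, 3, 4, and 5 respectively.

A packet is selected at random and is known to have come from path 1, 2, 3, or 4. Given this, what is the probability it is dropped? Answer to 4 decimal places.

0.1934

Let S = {1, 2, 3, 4}.
P(S) = 0.273 + 0.084 + 0.478 + 0.109 = 0.944.
P(L ∩ S) = 0.1466·0.273 + 0.1788·0.084 + 0.2273·0.478 + 0.1729·0.109 = 0.0400218 + 0.0150192 + 0.1086494 + 0.0188461 = 0.1825365.
P(L | S) = 0.1825365 / 0.944 = 0.193365…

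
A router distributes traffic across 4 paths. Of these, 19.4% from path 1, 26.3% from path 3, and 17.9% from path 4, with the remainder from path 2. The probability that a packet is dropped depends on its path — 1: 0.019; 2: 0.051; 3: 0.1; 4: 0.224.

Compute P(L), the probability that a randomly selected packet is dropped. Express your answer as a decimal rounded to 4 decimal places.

0.0886

P(2) = 1 − (0.194 + 0.263 + 0.179) = 0.364.
P(L) = P(L|1)·P(1) + P(L|2)·P(2) + P(L|3)·P(3) + P(L|4)·P(4)
      = 0.019·0.194 + 0.051·0.364 + 0.1·0.263 + 0.224·0.179
      = 0.003686 + 0.018564 + 0.0263 + 0.040096 = 0.088646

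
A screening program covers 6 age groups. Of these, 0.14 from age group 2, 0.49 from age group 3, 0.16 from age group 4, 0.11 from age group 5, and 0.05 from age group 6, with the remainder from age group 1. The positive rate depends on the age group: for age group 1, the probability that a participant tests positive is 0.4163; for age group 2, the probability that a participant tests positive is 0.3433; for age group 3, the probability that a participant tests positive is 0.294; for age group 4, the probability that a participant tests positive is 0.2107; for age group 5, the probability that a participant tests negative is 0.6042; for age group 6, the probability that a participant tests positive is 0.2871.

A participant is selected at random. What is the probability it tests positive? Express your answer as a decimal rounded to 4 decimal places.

P(1) = 1 − (0.14 + 0.49 + 0.16 + 0.11 + 0.05) = 0.05.
P(T|5) = 1 − 0.6042 = 0.3958.
Using total probability over the partition,
P(T) = P(T|1)·P(1) + P(T|2)·P(2) + P(T|3)·P(3) + P(T|4)·P(4) + P(T|5)·P(5) + P(T|6)·P(6)
      = 0.4163·0.05 + 0.3433·0.14 + 0.294·0.49 + 0.2107·0.16 + 0.3958·0.11 + 0.2871·0.05
      = 0.020815 + 0.048062 + 0.14406 + 0.033712 + 0.043538 + 0.014355 = 0.304542

P(T) ≈ 0.3045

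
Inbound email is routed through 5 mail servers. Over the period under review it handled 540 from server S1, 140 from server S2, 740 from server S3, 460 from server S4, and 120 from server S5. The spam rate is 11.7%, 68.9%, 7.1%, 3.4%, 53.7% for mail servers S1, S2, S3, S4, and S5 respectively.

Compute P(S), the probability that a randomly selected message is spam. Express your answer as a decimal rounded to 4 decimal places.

Total: 540 + 140 + 740 + 460 + 120 = 2000.
P(S1) = 540/2000 = 0.27. P(S2) = 140/2000 = 0.07. P(S3) = 740/2000 = 0.37. P(S4) = 460/2000 = 0.23. P(S5) = 120/2000 = 0.06.
P(S) = P(S|S1)·P(S1) + P(S|S2)·P(S2) + P(S|S3)·P(S3) + P(S|S4)·P(S4) + P(S|S5)·P(S5)
      = 0.117·0.27 + 0.689·0.07 + 0.071·0.37 + 0.034·0.23 + 0.537·0.06
      = 0.03159 + 0.04823 + 0.02627 + 0.00782 + 0.03222 = 0.14613

0.1461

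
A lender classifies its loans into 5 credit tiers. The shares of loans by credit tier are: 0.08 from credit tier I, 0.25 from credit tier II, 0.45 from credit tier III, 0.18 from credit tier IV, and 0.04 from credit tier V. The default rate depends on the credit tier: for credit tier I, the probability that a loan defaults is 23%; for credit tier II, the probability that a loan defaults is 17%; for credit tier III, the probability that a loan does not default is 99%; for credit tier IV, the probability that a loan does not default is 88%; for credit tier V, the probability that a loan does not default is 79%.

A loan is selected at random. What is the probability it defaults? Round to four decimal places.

0.0954

P(D|III) = 1 − 0.99 = 0.01.
P(D|IV) = 1 − 0.88 = 0.12.
P(D|V) = 1 − 0.79 = 0.21.
By the law of total probability,
P(D) = P(D|I)·P(I) + P(D|II)·P(II) + P(D|III)·P(III) + P(D|IV)·P(IV) + P(D|V)·P(V)
      = 0.23·0.08 + 0.17·0.25 + 0.01·0.45 + 0.12·0.18 + 0.21·0.04
      = 0.0184 + 0.0425 + 0.0045 + 0.0216 + 0.0084 = 0.0954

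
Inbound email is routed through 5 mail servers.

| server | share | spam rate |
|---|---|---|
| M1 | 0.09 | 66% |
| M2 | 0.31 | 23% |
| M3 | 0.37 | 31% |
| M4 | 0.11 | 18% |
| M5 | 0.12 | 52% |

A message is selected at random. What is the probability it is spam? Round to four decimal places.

0.3276

P(S) = P(S|M1)·P(M1) + P(S|M2)·P(M2) + P(S|M3)·P(M3) + P(S|M4)·P(M4) + P(S|M5)·P(M5)
      = 0.66·0.09 + 0.23·0.31 + 0.31·0.37 + 0.18·0.11 + 0.52·0.12
      = 0.0594 + 0.0713 + 0.1147 + 0.0198 + 0.0624 = 0.3276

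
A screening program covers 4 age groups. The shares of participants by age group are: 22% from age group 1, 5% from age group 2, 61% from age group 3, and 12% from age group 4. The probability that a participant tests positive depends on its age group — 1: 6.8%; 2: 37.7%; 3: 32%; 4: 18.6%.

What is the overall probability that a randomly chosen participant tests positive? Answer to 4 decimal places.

P(T) ≈ 0.2513

By the law of total probability,
P(T) = P(T|1)·P(1) + P(T|2)·P(2) + P(T|3)·P(3) + P(T|4)·P(4)
      = 0.068·0.22 + 0.377·0.05 + 0.32·0.61 + 0.186·0.12
      = 0.01496 + 0.01885 + 0.1952 + 0.02232 = 0.25133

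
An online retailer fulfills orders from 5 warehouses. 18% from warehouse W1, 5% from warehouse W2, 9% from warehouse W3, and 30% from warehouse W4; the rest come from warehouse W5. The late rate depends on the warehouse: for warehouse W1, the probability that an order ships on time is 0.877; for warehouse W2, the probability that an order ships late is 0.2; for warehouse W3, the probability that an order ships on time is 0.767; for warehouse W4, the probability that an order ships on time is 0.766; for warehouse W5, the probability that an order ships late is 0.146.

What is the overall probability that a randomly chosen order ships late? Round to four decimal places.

P(W5) = 1 − (0.18 + 0.05 + 0.09 + 0.3) = 0.38.
P(L|W1) = 1 − 0.877 = 0.123.
P(L|W3) = 1 − 0.767 = 0.233.
P(L|W4) = 1 − 0.766 = 0.234.
Using total probability over the partition,
P(L) = P(L|W1)·P(W1) + P(L|W2)·P(W2) + P(L|W3)·P(W3) + P(L|W4)·P(W4) + P(L|W5)·P(W5)
      = 0.123·0.18 + 0.2·0.05 + 0.233·0.09 + 0.234·0.3 + 0.146·0.38
      = 0.02214 + 0.01 + 0.02097 + 0.0702 + 0.05548 = 0.17879

0.1788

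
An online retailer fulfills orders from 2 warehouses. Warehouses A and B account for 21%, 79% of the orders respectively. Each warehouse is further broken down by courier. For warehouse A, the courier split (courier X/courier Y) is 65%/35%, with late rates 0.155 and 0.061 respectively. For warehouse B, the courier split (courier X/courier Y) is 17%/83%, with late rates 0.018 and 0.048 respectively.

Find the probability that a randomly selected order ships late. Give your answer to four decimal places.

P(L|A) = 0.65·0.155 + 0.35·0.061 = 0.10075 + 0.02135 = 0.1221
P(L|B) = 0.17·0.018 + 0.83·0.048 = 0.00306 + 0.03984 = 0.0429
By total probability over the outer partition,
P(L) = 0.21·0.1221 + 0.79·0.0429
      = 0.025641 + 0.033891 = 0.059532

P(L) ≈ 0.0595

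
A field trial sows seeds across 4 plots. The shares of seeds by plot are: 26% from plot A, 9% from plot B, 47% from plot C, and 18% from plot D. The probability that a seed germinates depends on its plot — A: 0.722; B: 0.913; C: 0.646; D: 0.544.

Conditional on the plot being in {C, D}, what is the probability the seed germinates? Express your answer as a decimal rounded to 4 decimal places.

Let S = {C, D}.
P(S) = 0.47 + 0.18 = 0.65.
P(G ∩ S) = 0.646·0.47 + 0.544·0.18 = 0.30362 + 0.09792 = 0.40154.
P(G | S) = 0.40154 / 0.65 = 0.617754…

P(G|S) ≈ 0.6178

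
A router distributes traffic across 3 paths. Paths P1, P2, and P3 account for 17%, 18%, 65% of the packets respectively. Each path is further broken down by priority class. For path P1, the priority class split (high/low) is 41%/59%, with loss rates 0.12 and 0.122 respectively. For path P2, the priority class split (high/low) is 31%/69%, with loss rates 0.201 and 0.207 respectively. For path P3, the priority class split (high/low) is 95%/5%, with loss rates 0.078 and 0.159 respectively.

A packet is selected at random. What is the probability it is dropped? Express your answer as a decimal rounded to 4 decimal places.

P(L) ≈ 0.1109

P(L|P1) = 0.41·0.12 + 0.59·0.122 = 0.0492 + 0.07198 = 0.12118
P(L|P2) = 0.31·0.201 + 0.69·0.207 = 0.06231 + 0.14283 = 0.20514
P(L|P3) = 0.95·0.078 + 0.05·0.159 = 0.0741 + 0.00795 = 0.08205
By total probability over the outer partition,
P(L) = 0.17·0.12118 + 0.18·0.20514 + 0.65·0.08205
      = 0.0206006 + 0.0369252 + 0.0533325 = 0.1108583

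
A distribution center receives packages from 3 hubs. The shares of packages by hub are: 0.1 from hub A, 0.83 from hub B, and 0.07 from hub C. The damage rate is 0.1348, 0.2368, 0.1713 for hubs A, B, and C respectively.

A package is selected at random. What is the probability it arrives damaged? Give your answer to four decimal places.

P(D) = P(D|A)·P(A) + P(D|B)·P(B) + P(D|C)·P(C)
      = 0.1348·0.1 + 0.2368·0.83 + 0.1713·0.07
      = 0.01348 + 0.196544 + 0.011991 = 0.222015

P(D) ≈ 0.2220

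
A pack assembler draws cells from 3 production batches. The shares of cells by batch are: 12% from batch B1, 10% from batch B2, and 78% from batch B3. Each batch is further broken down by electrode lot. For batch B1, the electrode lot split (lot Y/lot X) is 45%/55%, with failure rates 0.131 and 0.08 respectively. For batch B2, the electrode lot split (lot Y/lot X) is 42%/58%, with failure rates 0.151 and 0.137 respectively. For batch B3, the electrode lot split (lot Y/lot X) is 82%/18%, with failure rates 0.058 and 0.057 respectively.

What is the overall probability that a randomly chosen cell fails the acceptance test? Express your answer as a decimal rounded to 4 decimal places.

P(F) ≈ 0.0717

P(F|B1) = 0.45·0.131 + 0.55·0.08 = 0.05895 + 0.044 = 0.10295
P(F|B2) = 0.42·0.151 + 0.58·0.137 = 0.06342 + 0.07946 = 0.14288
P(F|B3) = 0.82·0.058 + 0.18·0.057 = 0.04756 + 0.01026 = 0.05782
Then overall,
P(F) = 0.12·0.10295 + 0.1·0.14288 + 0.78·0.05782
      = 0.012354 + 0.014288 + 0.0450996 = 0.0717416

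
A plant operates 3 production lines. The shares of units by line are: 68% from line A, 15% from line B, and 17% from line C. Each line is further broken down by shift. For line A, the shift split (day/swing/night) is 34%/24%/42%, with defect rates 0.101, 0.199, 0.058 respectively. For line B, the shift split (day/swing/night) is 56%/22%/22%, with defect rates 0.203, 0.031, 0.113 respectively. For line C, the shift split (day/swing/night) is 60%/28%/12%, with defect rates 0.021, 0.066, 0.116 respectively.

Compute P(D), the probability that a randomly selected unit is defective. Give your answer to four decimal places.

P(D) ≈ 0.1018

P(D|A) = 0.34·0.101 + 0.24·0.199 + 0.42·0.058 = 0.03434 + 0.04776 + 0.02436 = 0.10646
P(D|B) = 0.56·0.203 + 0.22·0.031 + 0.22·0.113 = 0.11368 + 0.00682 + 0.02486 = 0.14536
P(D|C) = 0.6·0.021 + 0.28·0.066 + 0.12·0.116 = 0.0126 + 0.01848 + 0.01392 = 0.045
By total probability over the outer partition,
P(D) = 0.68·0.10646 + 0.15·0.14536 + 0.17·0.045
      = 0.0723928 + 0.021804 + 0.00765 = 0.1018468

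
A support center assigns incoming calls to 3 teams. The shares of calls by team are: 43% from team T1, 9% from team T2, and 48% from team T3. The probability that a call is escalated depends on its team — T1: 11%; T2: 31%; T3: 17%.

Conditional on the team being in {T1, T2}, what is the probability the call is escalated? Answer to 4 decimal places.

Let S = {T1, T2}.
P(S) = 0.43 + 0.09 = 0.52.
P(E ∩ S) = 0.11·0.43 + 0.31·0.09 = 0.0473 + 0.0279 = 0.0752.
P(E | S) = 0.0752 / 0.52 = 0.144615…

0.1446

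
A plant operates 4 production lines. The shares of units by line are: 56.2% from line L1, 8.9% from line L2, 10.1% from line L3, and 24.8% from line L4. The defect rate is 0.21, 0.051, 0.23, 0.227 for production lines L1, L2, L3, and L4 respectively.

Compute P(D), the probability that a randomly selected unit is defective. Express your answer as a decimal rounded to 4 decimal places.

P(D) ≈ 0.2021

By the law of total probability,
P(D) = P(D|L1)·P(L1) + P(D|L2)·P(L2) + P(D|L3)·P(L3) + P(D|L4)·P(L4)
      = 0.21·0.562 + 0.051·0.089 + 0.23·0.101 + 0.227·0.248
      = 0.11802 + 0.004539 + 0.02323 + 0.056296 = 0.202085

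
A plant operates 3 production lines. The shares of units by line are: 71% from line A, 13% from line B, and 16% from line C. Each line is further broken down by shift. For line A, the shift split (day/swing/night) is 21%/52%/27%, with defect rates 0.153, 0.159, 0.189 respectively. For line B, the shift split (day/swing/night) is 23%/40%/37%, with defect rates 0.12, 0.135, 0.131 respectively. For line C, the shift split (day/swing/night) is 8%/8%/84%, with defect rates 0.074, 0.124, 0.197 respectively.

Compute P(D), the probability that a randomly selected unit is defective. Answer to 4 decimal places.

P(D) ≈ 0.1637

P(D|A) = 0.21·0.153 + 0.52·0.159 + 0.27·0.189 = 0.03213 + 0.08268 + 0.05103 = 0.16584
P(D|B) = 0.23·0.12 + 0.4·0.135 + 0.37·0.131 = 0.0276 + 0.054 + 0.04847 = 0.13007
P(D|C) = 0.08·0.074 + 0.08·0.124 + 0.84·0.197 = 0.00592 + 0.00992 + 0.16548 = 0.18132
Then overall,
P(D) = 0.71·0.16584 + 0.13·0.13007 + 0.16·0.18132
      = 0.1177464 + 0.0169091 + 0.0290112 = 0.1636667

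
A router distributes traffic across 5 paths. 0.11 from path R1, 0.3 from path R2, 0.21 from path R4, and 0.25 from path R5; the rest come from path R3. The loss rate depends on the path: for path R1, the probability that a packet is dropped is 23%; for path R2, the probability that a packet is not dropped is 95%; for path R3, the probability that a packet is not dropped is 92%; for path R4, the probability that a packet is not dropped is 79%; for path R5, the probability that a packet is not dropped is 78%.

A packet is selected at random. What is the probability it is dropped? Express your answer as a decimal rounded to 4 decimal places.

0.1498

P(R3) = 1 − (0.11 + 0.3 + 0.21 + 0.25) = 0.13.
P(L|R2) = 1 − 0.95 = 0.05.
P(L|R3) = 1 − 0.92 = 0.08.
P(L|R4) = 1 − 0.79 = 0.21.
P(L|R5) = 1 − 0.78 = 0.22.
P(L) = P(L|R1)·P(R1) + P(L|R2)·P(R2) + P(L|R3)·P(R3) + P(L|R4)·P(R4) + P(L|R5)·P(R5)
      = 0.23·0.11 + 0.05·0.3 + 0.08·0.13 + 0.21·0.21 + 0.22·0.25
      = 0.0253 + 0.015 + 0.0104 + 0.0441 + 0.055 = 0.1498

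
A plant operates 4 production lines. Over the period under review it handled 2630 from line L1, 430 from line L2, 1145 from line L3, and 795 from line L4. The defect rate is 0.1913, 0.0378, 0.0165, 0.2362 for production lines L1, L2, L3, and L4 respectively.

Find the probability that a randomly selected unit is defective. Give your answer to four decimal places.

0.1452

Total: 2630 + 430 + 1145 + 795 = 5000.
P(L1) = 2630/5000 = 0.526. P(L2) = 430/5000 = 0.086. P(L3) = 1145/5000 = 0.229. P(L4) = 795/5000 = 0.159.
P(D) = P(D|L1)·P(L1) + P(D|L2)·P(L2) + P(D|L3)·P(L3) + P(D|L4)·P(L4)
      = 0.1913·0.526 + 0.0378·0.086 + 0.0165·0.229 + 0.2362·0.159
      = 0.1006238 + 0.0032508 + 0.0037785 + 0.0375558 = 0.1452089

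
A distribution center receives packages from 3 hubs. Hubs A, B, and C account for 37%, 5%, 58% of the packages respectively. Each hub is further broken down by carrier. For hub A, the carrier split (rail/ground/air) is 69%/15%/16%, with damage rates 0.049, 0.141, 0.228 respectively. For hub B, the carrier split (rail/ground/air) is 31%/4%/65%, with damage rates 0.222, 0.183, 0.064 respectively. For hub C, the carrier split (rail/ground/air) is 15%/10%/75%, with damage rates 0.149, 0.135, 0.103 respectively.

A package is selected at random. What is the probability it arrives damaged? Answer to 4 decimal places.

P(D|A) = 0.69·0.049 + 0.15·0.141 + 0.16·0.228 = 0.03381 + 0.02115 + 0.03648 = 0.09144
P(D|B) = 0.31·0.222 + 0.04·0.183 + 0.65·0.064 = 0.06882 + 0.00732 + 0.0416 = 0.11774
P(D|C) = 0.15·0.149 + 0.1·0.135 + 0.75·0.103 = 0.02235 + 0.0135 + 0.07725 = 0.1131
By total probability over the outer partition,
P(D) = 0.37·0.09144 + 0.05·0.11774 + 0.58·0.1131
      = 0.0338328 + 0.005887 + 0.065598 = 0.1053178

P(D) ≈ 0.1053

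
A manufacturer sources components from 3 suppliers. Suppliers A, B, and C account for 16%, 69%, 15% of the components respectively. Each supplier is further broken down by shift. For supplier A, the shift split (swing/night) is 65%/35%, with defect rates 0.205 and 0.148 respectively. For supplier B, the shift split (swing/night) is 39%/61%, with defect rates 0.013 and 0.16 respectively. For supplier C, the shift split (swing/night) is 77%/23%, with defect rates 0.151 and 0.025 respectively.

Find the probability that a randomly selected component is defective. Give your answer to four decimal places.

P(D) ≈ 0.1188

P(D|A) = 0.65·0.205 + 0.35·0.148 = 0.13325 + 0.0518 = 0.18505
P(D|B) = 0.39·0.013 + 0.61·0.16 = 0.00507 + 0.0976 = 0.10267
P(D|C) = 0.77·0.151 + 0.23·0.025 = 0.11627 + 0.00575 = 0.12202
Then overall,
P(D) = 0.16·0.18505 + 0.69·0.10267 + 0.15·0.12202
      = 0.029608 + 0.0708423 + 0.018303 = 0.1187533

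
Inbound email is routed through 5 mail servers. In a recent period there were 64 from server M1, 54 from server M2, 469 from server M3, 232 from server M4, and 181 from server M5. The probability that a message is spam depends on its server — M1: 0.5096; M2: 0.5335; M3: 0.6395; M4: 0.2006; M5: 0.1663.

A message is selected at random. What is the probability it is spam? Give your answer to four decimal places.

Total: 64 + 54 + 469 + 232 + 181 = 1000.
P(M1) = 64/1000 = 0.064. P(M2) = 54/1000 = 0.054. P(M3) = 469/1000 = 0.469. P(M4) = 232/1000 = 0.232. P(M5) = 181/1000 = 0.181.
Using total probability over the partition,
P(S) = P(S|M1)·P(M1) + P(S|M2)·P(M2) + P(S|M3)·P(M3) + P(S|M4)·P(M4) + P(S|M5)·P(M5)
      = 0.5096·0.064 + 0.5335·0.054 + 0.6395·0.469 + 0.2006·0.232 + 0.1663·0.181
      = 0.0326144 + 0.028809 + 0.2999255 + 0.0465392 + 0.0301003 = 0.4379884

P(S) ≈ 0.4380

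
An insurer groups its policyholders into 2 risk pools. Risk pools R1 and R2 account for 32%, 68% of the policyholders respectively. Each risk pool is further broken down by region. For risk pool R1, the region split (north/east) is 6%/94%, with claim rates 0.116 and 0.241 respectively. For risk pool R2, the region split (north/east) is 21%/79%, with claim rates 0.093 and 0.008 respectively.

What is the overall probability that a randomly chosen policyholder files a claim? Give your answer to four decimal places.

0.0923

P(C|R1) = 0.06·0.116 + 0.94·0.241 = 0.00696 + 0.22654 = 0.2335
P(C|R2) = 0.21·0.093 + 0.79·0.008 = 0.01953 + 0.00632 = 0.02585
By total probability over the outer partition,
P(C) = 0.32·0.2335 + 0.68·0.02585
      = 0.07472 + 0.017578 = 0.092298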